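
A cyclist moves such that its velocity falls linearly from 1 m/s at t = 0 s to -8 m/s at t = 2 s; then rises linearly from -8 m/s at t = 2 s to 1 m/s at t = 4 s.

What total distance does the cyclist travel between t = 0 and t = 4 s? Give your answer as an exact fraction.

Total distance travelled is ∫|v| dt — sum the magnitudes of each area piece.
0–2 s: v = 0 at t = 2/9 s; triangle areas 1/9 + 64/9 = 65/9 m
2–4 s: v = 0 at t = 34/9 s; triangle areas 64/9 + 1/9 = 65/9 m
Total distance = 130/9 m

130/9 m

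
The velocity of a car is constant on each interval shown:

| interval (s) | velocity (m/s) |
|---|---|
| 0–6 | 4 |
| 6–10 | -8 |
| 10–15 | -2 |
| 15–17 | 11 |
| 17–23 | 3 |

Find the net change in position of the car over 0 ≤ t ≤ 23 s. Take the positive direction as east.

Displacement is the signed area under the v-t curve.
0–6 s: 4 × 6 = 24 m
6–10 s: -8 × 4 = -32 m
10–15 s: -2 × 5 = -10 m
15–17 s: 11 × 2 = 22 m
17–23 s: 3 × 6 = 18 m
Net displacement = 22 m

22 m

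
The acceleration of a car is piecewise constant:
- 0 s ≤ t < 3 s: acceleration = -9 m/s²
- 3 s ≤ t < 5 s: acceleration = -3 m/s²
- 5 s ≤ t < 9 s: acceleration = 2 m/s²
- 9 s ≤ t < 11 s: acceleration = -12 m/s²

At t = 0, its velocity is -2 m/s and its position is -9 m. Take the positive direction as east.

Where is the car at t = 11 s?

On each constant-a segment, Δv = aΔt and Δx = v₀Δt + ½aΔt²; chain segment to segment.
0–3 s: v starts -2 m/s; Δx = -2·3 + ½·-9·3² = -46.5 m; v ends -29 m/s.
3–5 s: v starts -29 m/s; Δx = -29·2 + ½·-3·2² = -64 m; v ends -35 m/s.
5–9 s: v starts -35 m/s; Δx = -35·4 + ½·2·4² = -124 m; v ends -27 m/s.
9–11 s: v starts -27 m/s; Δx = -27·2 + ½·-12·2² = -78 m; v ends -51 m/s.
x(11) = -9 + Σ Δx = -321.5 m.

-321.5 m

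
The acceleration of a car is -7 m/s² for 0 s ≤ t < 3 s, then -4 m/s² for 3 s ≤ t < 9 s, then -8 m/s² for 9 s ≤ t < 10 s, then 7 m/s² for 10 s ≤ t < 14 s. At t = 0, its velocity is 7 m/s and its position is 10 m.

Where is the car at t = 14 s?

On each constant-a segment, Δv = aΔt and Δx = v₀Δt + ½aΔt²; chain segment to segment.
0–3 s: v starts 7 m/s; Δx = 7·3 + ½·-7·3² = -10.5 m; v ends -14 m/s.
3–9 s: v starts -14 m/s; Δx = -14·6 + ½·-4·6² = -156 m; v ends -38 m/s.
9–10 s: v starts -38 m/s; Δx = -38·1 + ½·-8·1² = -42 m; v ends -46 m/s.
10–14 s: v starts -46 m/s; Δx = -46·4 + ½·7·4² = -128 m; v ends -18 m/s.
x(14) = 10 + Σ Δx = -326.5 m.

-326.5 m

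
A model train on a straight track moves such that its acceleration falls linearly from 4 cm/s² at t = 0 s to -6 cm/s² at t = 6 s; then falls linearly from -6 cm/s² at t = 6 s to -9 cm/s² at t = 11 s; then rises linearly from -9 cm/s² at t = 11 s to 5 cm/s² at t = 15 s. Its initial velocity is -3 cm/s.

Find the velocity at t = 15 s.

-54.5 cm/s

Δv equals the area under the a-t graph; then v = v₀ + Δv.
0–6 s: ½(4 + -6)(6) = -6 cm/s
6–11 s: ½(-6 + -9)(5) = -37.5 cm/s
11–15 s: ½(-9 + 5)(4) = -8 cm/s
Δv = -51.5 cm/s, so v(15) = -3 + (-51.5) = -54.5 cm/s.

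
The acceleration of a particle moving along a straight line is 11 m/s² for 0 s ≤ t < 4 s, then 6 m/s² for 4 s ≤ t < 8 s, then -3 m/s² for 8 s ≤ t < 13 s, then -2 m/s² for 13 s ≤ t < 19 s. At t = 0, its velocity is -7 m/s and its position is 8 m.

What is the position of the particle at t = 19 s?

771.5 m

On each constant-a segment, Δv = aΔt and Δx = v₀Δt + ½aΔt²; chain segment to segment.
0–4 s: v starts -7 m/s; Δx = -7·4 + ½·11·4² = 60 m; v ends 37 m/s.
4–8 s: v starts 37 m/s; Δx = 37·4 + ½·6·4² = 196 m; v ends 61 m/s.
8–13 s: v starts 61 m/s; Δx = 61·5 + ½·-3·5² = 267.5 m; v ends 46 m/s.
13–19 s: v starts 46 m/s; Δx = 46·6 + ½·-2·6² = 240 m; v ends 34 m/s.
x(19) = 8 + Σ Δx = 771.5 m.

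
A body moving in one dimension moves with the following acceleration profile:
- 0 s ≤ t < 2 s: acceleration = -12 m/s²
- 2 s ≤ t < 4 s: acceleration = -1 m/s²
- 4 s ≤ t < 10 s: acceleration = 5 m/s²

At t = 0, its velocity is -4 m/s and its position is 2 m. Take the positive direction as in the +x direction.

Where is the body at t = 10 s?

On each constant-a segment, Δv = aΔt and Δx = v₀Δt + ½aΔt²; chain segment to segment.
0–2 s: v starts -4 m/s; Δx = -4·2 + ½·-12·2² = -32 m; v ends -28 m/s.
2–4 s: v starts -28 m/s; Δx = -28·2 + ½·-1·2² = -58 m; v ends -30 m/s.
4–10 s: v starts -30 m/s; Δx = -30·6 + ½·5·6² = -90 m; v ends 0 m/s.
x(10) = 2 + Σ Δx = -178 m.

-178 m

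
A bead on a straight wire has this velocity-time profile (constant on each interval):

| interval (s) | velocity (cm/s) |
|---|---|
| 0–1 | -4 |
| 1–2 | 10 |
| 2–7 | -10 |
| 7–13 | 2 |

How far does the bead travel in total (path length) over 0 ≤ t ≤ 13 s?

76 cm

Total distance travelled is ∫|v| dt — sum the magnitudes of each area piece.
0–1 s: |-4| × 1 = 4 cm
1–2 s: |10| × 1 = 10 cm
2–7 s: |-10| × 5 = 50 cm
7–13 s: |2| × 6 = 12 cm
Total distance = 76 cm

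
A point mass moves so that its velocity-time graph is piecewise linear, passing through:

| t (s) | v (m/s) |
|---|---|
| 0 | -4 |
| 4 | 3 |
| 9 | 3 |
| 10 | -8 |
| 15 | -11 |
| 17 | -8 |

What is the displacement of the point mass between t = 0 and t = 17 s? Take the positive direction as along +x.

Net displacement equals the area under the velocity-time graph (areas below the axis count negative).
0–4 s: ½(-4 + 3)(4) = -2 m
4–9 s: 3 × 5 = 15 m
9–10 s: ½(3 + -8)(1) = -2.5 m
10–15 s: ½(-8 + -11)(5) = -47.5 m
15–17 s: ½(-11 + -8)(2) = -19 m
Net displacement = -56 m

-56 m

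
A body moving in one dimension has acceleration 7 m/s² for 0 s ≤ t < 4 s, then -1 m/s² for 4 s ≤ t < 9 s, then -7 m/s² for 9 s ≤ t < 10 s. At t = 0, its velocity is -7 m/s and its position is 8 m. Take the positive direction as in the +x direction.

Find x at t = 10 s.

On each constant-a segment, Δv = aΔt and Δx = v₀Δt + ½aΔt²; chain segment to segment.
0–4 s: v starts -7 m/s; Δx = -7·4 + ½·7·4² = 28 m; v ends 21 m/s.
4–9 s: v starts 21 m/s; Δx = 21·5 + ½·-1·5² = 92.5 m; v ends 16 m/s.
9–10 s: v starts 16 m/s; Δx = 16·1 + ½·-7·1² = 12.5 m; v ends 9 m/s.
x(10) = 8 + Σ Δx = 141 m.

141 m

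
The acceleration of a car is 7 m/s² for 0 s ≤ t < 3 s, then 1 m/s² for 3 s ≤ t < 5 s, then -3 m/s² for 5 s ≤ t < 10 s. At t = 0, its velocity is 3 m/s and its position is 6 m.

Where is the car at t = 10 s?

On each constant-a segment, Δv = aΔt and Δx = v₀Δt + ½aΔt²; chain segment to segment.
0–3 s: v starts 3 m/s; Δx = 3·3 + ½·7·3² = 40.5 m; v ends 24 m/s.
3–5 s: v starts 24 m/s; Δx = 24·2 + ½·1·2² = 50 m; v ends 26 m/s.
5–10 s: v starts 26 m/s; Δx = 26·5 + ½·-3·5² = 92.5 m; v ends 11 m/s.
x(10) = 6 + Σ Δx = 189 m.

189 m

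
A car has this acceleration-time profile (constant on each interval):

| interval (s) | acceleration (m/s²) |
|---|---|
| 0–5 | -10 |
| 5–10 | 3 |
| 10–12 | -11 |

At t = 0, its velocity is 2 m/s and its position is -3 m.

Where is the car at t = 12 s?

On each constant-a segment, Δv = aΔt and Δx = v₀Δt + ½aΔt²; chain segment to segment.
0–5 s: v starts 2 m/s; Δx = 2·5 + ½·-10·5² = -115 m; v ends -48 m/s.
5–10 s: v starts -48 m/s; Δx = -48·5 + ½·3·5² = -202.5 m; v ends -33 m/s.
10–12 s: v starts -33 m/s; Δx = -33·2 + ½·-11·2² = -88 m; v ends -55 m/s.
x(12) = -3 + Σ Δx = -408.5 m.

-408.5 m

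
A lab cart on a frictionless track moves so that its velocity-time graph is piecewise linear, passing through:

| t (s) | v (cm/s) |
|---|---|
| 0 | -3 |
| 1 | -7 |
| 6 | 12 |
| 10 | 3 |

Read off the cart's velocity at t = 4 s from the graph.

4.4 cm/s

On 1–6 s the graph is linear from -7 to 12 cm/s: v(4) = -7 + (12 − -7)·(4 − 1)/(6 − 1) = 4.4 cm/s.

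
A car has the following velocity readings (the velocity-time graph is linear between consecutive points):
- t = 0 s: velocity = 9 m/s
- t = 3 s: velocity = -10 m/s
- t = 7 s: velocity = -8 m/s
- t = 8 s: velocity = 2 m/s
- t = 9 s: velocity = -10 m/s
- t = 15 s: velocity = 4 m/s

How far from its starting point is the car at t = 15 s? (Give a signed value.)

Net displacement equals the area under the velocity-time graph (areas below the axis count negative).
0–3 s: ½(9 + -10)(3) = -1.5 m
3–7 s: ½(-10 + -8)(4) = -36 m
7–8 s: ½(-8 + 2)(1) = -3 m
8–9 s: ½(2 + -10)(1) = -4 m
9–15 s: ½(-10 + 4)(6) = -18 m
Net displacement = -62.5 m

-62.5 m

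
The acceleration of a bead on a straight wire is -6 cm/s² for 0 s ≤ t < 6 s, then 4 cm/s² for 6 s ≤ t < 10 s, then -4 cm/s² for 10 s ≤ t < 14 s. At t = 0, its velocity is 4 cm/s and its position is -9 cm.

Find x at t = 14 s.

On each constant-a segment, Δv = aΔt and Δx = v₀Δt + ½aΔt²; chain segment to segment.
0–6 s: v starts 4 cm/s; Δx = 4·6 + ½·-6·6² = -84 cm; v ends -32 cm/s.
6–10 s: v starts -32 cm/s; Δx = -32·4 + ½·4·4² = -96 cm; v ends -16 cm/s.
10–14 s: v starts -16 cm/s; Δx = -16·4 + ½·-4·4² = -96 cm; v ends -32 cm/s.
x(14) = -9 + Σ Δx = -285 cm.

-285 cm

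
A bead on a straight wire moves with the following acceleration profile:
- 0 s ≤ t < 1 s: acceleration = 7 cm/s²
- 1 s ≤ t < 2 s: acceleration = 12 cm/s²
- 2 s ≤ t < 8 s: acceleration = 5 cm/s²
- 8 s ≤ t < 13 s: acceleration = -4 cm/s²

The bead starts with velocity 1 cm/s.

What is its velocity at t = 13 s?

30 cm/s

Δv equals the area under the a-t graph; then v = v₀ + Δv.
0–1 s: 7 × 1 = 7 cm/s
1–2 s: 12 × 1 = 12 cm/s
2–8 s: 5 × 6 = 30 cm/s
8–13 s: -4 × 5 = -20 cm/s
Δv = 29 cm/s, so v(13) = 1 + (29) = 30 cm/s.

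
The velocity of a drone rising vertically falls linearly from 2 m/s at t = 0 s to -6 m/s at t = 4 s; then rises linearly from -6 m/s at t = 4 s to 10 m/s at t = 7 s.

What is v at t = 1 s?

0 m/s

On 0–4 s the graph is linear from 2 to -6 m/s: v(1) = 2 + (-6 − 2)·(1 − 0)/(4 − 0) = 0 m/s.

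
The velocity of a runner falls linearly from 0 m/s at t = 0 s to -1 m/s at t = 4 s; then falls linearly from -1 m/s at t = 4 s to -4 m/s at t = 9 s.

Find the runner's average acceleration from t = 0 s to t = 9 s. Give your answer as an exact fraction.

-4/9 m/s²

Average acceleration = Δv/Δt = (-4 − 0)/(9 − 0) = -4/9 m/s².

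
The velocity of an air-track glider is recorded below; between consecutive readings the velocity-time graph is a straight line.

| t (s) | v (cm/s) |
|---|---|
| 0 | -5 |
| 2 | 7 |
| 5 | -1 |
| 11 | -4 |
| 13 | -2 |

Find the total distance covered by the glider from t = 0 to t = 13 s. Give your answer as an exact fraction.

877/24 cm

Total distance travelled is ∫|v| dt — sum the magnitudes of each area piece.
0–2 s: v = 0 at t = 5/6 s; triangle areas 25/12 + 49/12 = 37/6 cm
2–5 s: v = 0 at t = 4.625 s; triangle areas 9.1875 + 0.1875 = 9.375 cm
5–11 s: |½(-1 + -4)(6)| = 15 cm
11–13 s: |½(-4 + -2)(2)| = 6 cm
Total distance = 877/24 cm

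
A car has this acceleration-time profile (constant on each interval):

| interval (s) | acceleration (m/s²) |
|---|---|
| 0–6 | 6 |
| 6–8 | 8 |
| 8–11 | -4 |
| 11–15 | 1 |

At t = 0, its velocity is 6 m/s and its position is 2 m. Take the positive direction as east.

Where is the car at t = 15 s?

On each constant-a segment, Δv = aΔt and Δx = v₀Δt + ½aΔt²; chain segment to segment.
0–6 s: v starts 6 m/s; Δx = 6·6 + ½·6·6² = 144 m; v ends 42 m/s.
6–8 s: v starts 42 m/s; Δx = 42·2 + ½·8·2² = 100 m; v ends 58 m/s.
8–11 s: v starts 58 m/s; Δx = 58·3 + ½·-4·3² = 156 m; v ends 46 m/s.
11–15 s: v starts 46 m/s; Δx = 46·4 + ½·1·4² = 192 m; v ends 50 m/s.
x(15) = 2 + Σ Δx = 594 m.

594 m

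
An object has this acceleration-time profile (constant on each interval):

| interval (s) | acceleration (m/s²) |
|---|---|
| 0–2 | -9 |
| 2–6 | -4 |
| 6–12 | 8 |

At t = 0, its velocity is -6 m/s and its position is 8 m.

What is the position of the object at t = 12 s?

On each constant-a segment, Δv = aΔt and Δx = v₀Δt + ½aΔt²; chain segment to segment.
0–2 s: v starts -6 m/s; Δx = -6·2 + ½·-9·2² = -30 m; v ends -24 m/s.
2–6 s: v starts -24 m/s; Δx = -24·4 + ½·-4·4² = -128 m; v ends -40 m/s.
6–12 s: v starts -40 m/s; Δx = -40·6 + ½·8·6² = -96 m; v ends 8 m/s.
x(12) = 8 + Σ Δx = -246 m.

-246 m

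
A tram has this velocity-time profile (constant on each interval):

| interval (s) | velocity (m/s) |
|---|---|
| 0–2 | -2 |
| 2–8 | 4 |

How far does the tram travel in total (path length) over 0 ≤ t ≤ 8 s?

28 m

Distance (not displacement) is the total path length: add the absolute areas under v-t.
0–2 s: |-2| × 2 = 4 m
2–8 s: |4| × 6 = 24 m
Total distance = 28 m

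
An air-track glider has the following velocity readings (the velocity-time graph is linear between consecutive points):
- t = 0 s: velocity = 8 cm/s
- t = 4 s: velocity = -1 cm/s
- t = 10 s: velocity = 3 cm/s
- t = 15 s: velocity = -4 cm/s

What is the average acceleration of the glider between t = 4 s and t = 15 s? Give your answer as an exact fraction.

Average acceleration = Δv/Δt = (-4 − -1)/(15 − 4) = -3/11 cm/s².

-3/11 cm/s²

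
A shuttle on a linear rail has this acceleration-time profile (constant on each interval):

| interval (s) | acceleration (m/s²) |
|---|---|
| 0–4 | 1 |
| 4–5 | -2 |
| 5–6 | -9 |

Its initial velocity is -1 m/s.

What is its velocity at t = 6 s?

Δv equals the area under the a-t graph; then v = v₀ + Δv.
0–4 s: 1 × 4 = 4 m/s
4–5 s: -2 × 1 = -2 m/s
5–6 s: -9 × 1 = -9 m/s
Δv = -7 m/s, so v(6) = -1 + (-7) = -8 m/s.

-8 m/s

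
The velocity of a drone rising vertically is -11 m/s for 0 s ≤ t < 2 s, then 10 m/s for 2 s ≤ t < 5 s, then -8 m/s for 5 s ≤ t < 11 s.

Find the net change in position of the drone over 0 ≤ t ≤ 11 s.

Net displacement equals the area under the velocity-time graph (areas below the axis count negative).
0–2 s: -11 × 2 = -22 m
2–5 s: 10 × 3 = 30 m
5–11 s: -8 × 6 = -48 m
Net displacement = -40 m

-40 m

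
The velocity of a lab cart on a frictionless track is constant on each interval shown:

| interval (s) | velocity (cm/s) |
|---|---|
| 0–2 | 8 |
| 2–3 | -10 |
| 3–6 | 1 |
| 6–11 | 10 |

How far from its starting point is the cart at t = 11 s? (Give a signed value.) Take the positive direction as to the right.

Net displacement equals the area under the velocity-time graph (areas below the axis count negative).
0–2 s: 8 × 2 = 16 cm
2–3 s: -10 × 1 = -10 cm
3–6 s: 1 × 3 = 3 cm
6–11 s: 10 × 5 = 50 cm
Net displacement = 59 cm

59 cm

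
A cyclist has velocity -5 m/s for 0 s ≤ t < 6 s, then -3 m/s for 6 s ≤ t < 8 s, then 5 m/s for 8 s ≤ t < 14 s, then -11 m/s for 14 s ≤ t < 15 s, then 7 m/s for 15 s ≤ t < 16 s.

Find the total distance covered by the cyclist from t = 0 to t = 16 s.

84 m

Total distance travelled is ∫|v| dt — sum the magnitudes of each area piece.
0–6 s: |-5| × 6 = 30 m
6–8 s: |-3| × 2 = 6 m
8–14 s: |5| × 6 = 30 m
14–15 s: |-11| × 1 = 11 m
15–16 s: |7| × 1 = 7 m
Total distance = 84 m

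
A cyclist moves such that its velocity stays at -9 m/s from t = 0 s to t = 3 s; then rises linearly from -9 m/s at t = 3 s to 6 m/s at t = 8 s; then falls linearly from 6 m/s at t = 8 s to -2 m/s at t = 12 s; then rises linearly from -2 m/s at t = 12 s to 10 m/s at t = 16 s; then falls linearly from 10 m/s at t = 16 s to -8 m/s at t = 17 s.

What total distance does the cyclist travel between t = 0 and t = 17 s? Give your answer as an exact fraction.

Distance (not displacement) is the total path length: add the absolute areas under v-t.
0–3 s: |-9| × 3 = 27 m
3–8 s: v = 0 at t = 6 s; triangle areas 13.5 + 6 = 19.5 m
8–12 s: v = 0 at t = 11 s; triangle areas 9 + 1 = 10 m
12–16 s: v = 0 at t = 38/3 s; triangle areas 2/3 + 50/3 = 52/3 m
16–17 s: v = 0 at t = 149/9 s; triangle areas 25/9 + 16/9 = 41/9 m
Total distance = 1411/18 m

1411/18 m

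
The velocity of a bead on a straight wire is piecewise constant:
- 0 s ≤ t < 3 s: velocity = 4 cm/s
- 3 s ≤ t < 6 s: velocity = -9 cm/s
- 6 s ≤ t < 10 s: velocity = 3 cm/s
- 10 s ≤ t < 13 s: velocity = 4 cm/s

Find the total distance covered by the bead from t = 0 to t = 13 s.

63 cm

Total distance travelled is ∫|v| dt — sum the magnitudes of each area piece.
0–3 s: |4| × 3 = 12 cm
3–6 s: |-9| × 3 = 27 cm
6–10 s: |3| × 4 = 12 cm
10–13 s: |4| × 3 = 12 cm
Total distance = 63 cm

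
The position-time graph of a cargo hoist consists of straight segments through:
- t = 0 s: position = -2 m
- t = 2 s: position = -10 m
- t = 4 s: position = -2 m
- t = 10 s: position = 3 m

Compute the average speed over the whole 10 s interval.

2.1 m/s

Average speed = (total path length)/(elapsed time); on a piecewise-linear x-t graph the path length is Σ|Δx|.
0–2 s: |Δx| = |-10 − -2| = 8 m
2–4 s: |Δx| = |-2 − -10| = 8 m
4–10 s: |Δx| = |3 − -2| = 5 m
Total path = 21 m; average speed = 21/10 = 2.1 m/s.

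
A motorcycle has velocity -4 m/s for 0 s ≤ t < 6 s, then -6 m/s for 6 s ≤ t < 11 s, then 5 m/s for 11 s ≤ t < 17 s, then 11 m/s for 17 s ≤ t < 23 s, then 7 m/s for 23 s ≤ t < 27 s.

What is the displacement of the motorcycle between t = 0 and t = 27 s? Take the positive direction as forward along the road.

Displacement is the signed area under the v-t curve.
0–6 s: -4 × 6 = -24 m
6–11 s: -6 × 5 = -30 m
11–17 s: 5 × 6 = 30 m
17–23 s: 11 × 6 = 66 m
23–27 s: 7 × 4 = 28 m
Net displacement = 70 m

70 m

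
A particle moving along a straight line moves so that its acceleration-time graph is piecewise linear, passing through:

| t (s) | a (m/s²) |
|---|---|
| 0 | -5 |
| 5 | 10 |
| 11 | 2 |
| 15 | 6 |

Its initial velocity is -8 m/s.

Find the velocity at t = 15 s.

Δv equals the area under the a-t graph; then v = v₀ + Δv.
0–5 s: ½(-5 + 10)(5) = 12.5 m/s
5–11 s: ½(10 + 2)(6) = 36 m/s
11–15 s: ½(2 + 6)(4) = 16 m/s
Δv = 64.5 m/s, so v(15) = -8 + (64.5) = 56.5 m/s.

56.5 m/s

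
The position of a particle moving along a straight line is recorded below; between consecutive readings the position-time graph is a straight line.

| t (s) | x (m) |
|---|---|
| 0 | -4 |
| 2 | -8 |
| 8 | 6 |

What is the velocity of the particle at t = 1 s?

Velocity is the slope of the x-t graph on 0–2 s: (-8 − -4)/(2 − 0) = -2 m/s.

-2 m/s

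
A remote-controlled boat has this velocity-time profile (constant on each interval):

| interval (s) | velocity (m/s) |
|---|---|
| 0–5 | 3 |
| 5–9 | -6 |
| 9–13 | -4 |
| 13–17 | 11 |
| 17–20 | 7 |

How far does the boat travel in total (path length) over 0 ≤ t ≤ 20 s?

120 m

Distance (not displacement) is the total path length: add the absolute areas under v-t.
0–5 s: |3| × 5 = 15 m
5–9 s: |-6| × 4 = 24 m
9–13 s: |-4| × 4 = 16 m
13–17 s: |11| × 4 = 44 m
17–20 s: |7| × 3 = 21 m
Total distance = 120 m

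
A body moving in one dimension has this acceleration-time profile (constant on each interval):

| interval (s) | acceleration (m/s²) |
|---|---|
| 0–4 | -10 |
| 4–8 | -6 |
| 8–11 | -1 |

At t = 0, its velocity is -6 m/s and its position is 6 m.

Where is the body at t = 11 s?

On each constant-a segment, Δv = aΔt and Δx = v₀Δt + ½aΔt²; chain segment to segment.
0–4 s: v starts -6 m/s; Δx = -6·4 + ½·-10·4² = -104 m; v ends -46 m/s.
4–8 s: v starts -46 m/s; Δx = -46·4 + ½·-6·4² = -232 m; v ends -70 m/s.
8–11 s: v starts -70 m/s; Δx = -70·3 + ½·-1·3² = -214.5 m; v ends -73 m/s.
x(11) = 6 + Σ Δx = -544.5 m.

-544.5 m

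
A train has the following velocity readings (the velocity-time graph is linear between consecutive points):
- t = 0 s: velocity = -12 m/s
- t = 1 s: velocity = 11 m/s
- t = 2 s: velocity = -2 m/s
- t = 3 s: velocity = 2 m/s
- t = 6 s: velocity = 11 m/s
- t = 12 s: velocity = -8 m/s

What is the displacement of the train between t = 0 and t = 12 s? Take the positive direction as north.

32.5 m

Net displacement equals the area under the velocity-time graph (areas below the axis count negative).
0–1 s: ½(-12 + 11)(1) = -0.5 m
1–2 s: ½(11 + -2)(1) = 4.5 m
2–3 s: ½(-2 + 2)(1) = 0 m
3–6 s: ½(2 + 11)(3) = 19.5 m
6–12 s: ½(11 + -8)(6) = 9 m
Net displacement = 32.5 m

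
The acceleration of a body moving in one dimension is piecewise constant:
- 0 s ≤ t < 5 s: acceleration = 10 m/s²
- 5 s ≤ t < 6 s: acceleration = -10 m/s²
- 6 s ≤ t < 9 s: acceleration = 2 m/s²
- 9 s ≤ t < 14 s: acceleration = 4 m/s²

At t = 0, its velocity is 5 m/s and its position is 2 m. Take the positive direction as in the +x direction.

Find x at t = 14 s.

On each constant-a segment, Δv = aΔt and Δx = v₀Δt + ½aΔt²; chain segment to segment.
0–5 s: v starts 5 m/s; Δx = 5·5 + ½·10·5² = 150 m; v ends 55 m/s.
5–6 s: v starts 55 m/s; Δx = 55·1 + ½·-10·1² = 50 m; v ends 45 m/s.
6–9 s: v starts 45 m/s; Δx = 45·3 + ½·2·3² = 144 m; v ends 51 m/s.
9–14 s: v starts 51 m/s; Δx = 51·5 + ½·4·5² = 305 m; v ends 71 m/s.
x(14) = 2 + Σ Δx = 651 m.

651 m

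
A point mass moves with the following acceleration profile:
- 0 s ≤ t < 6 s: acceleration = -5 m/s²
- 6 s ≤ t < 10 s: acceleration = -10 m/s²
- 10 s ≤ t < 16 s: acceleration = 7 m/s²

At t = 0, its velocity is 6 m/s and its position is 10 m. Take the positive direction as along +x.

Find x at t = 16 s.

-478 m

On each constant-a segment, Δv = aΔt and Δx = v₀Δt + ½aΔt²; chain segment to segment.
0–6 s: v starts 6 m/s; Δx = 6·6 + ½·-5·6² = -54 m; v ends -24 m/s.
6–10 s: v starts -24 m/s; Δx = -24·4 + ½·-10·4² = -176 m; v ends -64 m/s.
10–16 s: v starts -64 m/s; Δx = -64·6 + ½·7·6² = -258 m; v ends -22 m/s.
x(16) = 10 + Σ Δx = -478 m.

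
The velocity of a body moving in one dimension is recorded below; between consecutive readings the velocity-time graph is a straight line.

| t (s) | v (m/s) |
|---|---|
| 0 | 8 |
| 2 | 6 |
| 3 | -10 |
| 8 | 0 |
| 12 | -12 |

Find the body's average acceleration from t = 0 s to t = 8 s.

-1 m/s²

Average acceleration = Δv/Δt = (0 − 8)/(8 − 0) = -1 m/s².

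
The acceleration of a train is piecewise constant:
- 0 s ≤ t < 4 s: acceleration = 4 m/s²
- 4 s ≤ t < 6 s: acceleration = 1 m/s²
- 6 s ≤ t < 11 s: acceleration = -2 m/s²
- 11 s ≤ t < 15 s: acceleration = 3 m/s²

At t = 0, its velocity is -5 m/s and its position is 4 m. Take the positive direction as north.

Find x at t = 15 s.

On each constant-a segment, Δv = aΔt and Δx = v₀Δt + ½aΔt²; chain segment to segment.
0–4 s: v starts -5 m/s; Δx = -5·4 + ½·4·4² = 12 m; v ends 11 m/s.
4–6 s: v starts 11 m/s; Δx = 11·2 + ½·1·2² = 24 m; v ends 13 m/s.
6–11 s: v starts 13 m/s; Δx = 13·5 + ½·-2·5² = 40 m; v ends 3 m/s.
11–15 s: v starts 3 m/s; Δx = 3·4 + ½·3·4² = 36 m; v ends 15 m/s.
x(15) = 4 + Σ Δx = 116 m.

116 m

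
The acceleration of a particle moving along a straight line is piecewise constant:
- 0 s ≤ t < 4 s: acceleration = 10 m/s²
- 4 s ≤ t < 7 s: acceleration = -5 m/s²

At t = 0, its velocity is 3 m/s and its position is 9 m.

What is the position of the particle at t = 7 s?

On each constant-a segment, Δv = aΔt and Δx = v₀Δt + ½aΔt²; chain segment to segment.
0–4 s: v starts 3 m/s; Δx = 3·4 + ½·10·4² = 92 m; v ends 43 m/s.
4–7 s: v starts 43 m/s; Δx = 43·3 + ½·-5·3² = 106.5 m; v ends 28 m/s.
x(7) = 9 + Σ Δx = 207.5 m.

207.5 m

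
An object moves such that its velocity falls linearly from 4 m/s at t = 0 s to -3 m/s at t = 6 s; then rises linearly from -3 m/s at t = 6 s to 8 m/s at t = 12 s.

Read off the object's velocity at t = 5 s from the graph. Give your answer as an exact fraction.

-11/6 m/s

On 0–6 s the graph is linear from 4 to -3 m/s: v(5) = 4 + (-3 − 4)·(5 − 0)/(6 − 0) = -11/6 m/s.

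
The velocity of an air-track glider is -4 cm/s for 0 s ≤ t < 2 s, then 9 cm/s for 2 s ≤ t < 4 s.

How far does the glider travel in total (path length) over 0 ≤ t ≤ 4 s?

26 cm

Distance (not displacement) is the total path length: add the absolute areas under v-t.
0–2 s: |-4| × 2 = 8 cm
2–4 s: |9| × 2 = 18 cm
Total distance = 26 cm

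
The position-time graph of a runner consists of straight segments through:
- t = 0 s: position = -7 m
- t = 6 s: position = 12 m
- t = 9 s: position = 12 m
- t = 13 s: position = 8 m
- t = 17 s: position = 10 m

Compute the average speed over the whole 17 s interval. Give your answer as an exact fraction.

Average speed = (total path length)/(elapsed time); on a piecewise-linear x-t graph the path length is Σ|Δx|.
0–6 s: |Δx| = |12 − -7| = 19 m
6–9 s: |Δx| = |12 − 12| = 0 m
9–13 s: |Δx| = |8 − 12| = 4 m
13–17 s: |Δx| = |10 − 8| = 2 m
Total path = 25 m; average speed = 25/17 = 25/17 m/s.

25/17 m/s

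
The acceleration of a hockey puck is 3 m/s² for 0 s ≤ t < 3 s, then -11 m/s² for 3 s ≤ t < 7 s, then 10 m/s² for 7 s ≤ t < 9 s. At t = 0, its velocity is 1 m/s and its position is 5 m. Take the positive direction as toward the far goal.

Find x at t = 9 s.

-74.5 m

On each constant-a segment, Δv = aΔt and Δx = v₀Δt + ½aΔt²; chain segment to segment.
0–3 s: v starts 1 m/s; Δx = 1·3 + ½·3·3² = 16.5 m; v ends 10 m/s.
3–7 s: v starts 10 m/s; Δx = 10·4 + ½·-11·4² = -48 m; v ends -34 m/s.
7–9 s: v starts -34 m/s; Δx = -34·2 + ½·10·2² = -48 m; v ends -14 m/s.
x(9) = 5 + Σ Δx = -74.5 m.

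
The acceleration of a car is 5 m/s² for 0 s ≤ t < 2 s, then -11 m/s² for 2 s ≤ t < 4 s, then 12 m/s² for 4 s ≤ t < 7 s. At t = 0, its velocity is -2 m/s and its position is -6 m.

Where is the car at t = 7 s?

6 m

On each constant-a segment, Δv = aΔt and Δx = v₀Δt + ½aΔt²; chain segment to segment.
0–2 s: v starts -2 m/s; Δx = -2·2 + ½·5·2² = 6 m; v ends 8 m/s.
2–4 s: v starts 8 m/s; Δx = 8·2 + ½·-11·2² = -6 m; v ends -14 m/s.
4–7 s: v starts -14 m/s; Δx = -14·3 + ½·12·3² = 12 m; v ends 22 m/s.
x(7) = -6 + Σ Δx = 6 m.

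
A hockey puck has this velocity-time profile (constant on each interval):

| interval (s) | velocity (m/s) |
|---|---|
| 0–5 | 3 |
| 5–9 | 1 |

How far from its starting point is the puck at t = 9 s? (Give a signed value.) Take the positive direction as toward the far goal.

19 m

Net displacement equals the area under the velocity-time graph (areas below the axis count negative).
0–5 s: 3 × 5 = 15 m
5–9 s: 1 × 4 = 4 m
Net displacement = 19 m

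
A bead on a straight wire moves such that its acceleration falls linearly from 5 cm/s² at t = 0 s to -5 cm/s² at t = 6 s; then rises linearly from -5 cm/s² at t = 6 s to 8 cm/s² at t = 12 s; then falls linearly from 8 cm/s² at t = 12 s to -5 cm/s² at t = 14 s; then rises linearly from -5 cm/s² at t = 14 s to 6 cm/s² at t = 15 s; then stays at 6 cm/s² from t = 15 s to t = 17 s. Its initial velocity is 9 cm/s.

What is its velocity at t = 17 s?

33.5 cm/s

Δv equals the area under the a-t graph; then v = v₀ + Δv.
0–6 s: ½(5 + -5)(6) = 0 cm/s
6–12 s: ½(-5 + 8)(6) = 9 cm/s
12–14 s: ½(8 + -5)(2) = 3 cm/s
14–15 s: ½(-5 + 6)(1) = 0.5 cm/s
15–17 s: 6 × 2 = 12 cm/s
Δv = 24.5 cm/s, so v(17) = 9 + (24.5) = 33.5 cm/s.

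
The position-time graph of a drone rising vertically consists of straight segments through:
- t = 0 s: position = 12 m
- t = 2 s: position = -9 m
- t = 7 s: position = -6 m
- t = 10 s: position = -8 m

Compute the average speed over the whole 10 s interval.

Average speed = (total path length)/(elapsed time); on a piecewise-linear x-t graph the path length is Σ|Δx|.
0–2 s: |Δx| = |-9 − 12| = 21 m
2–7 s: |Δx| = |-6 − -9| = 3 m
7–10 s: |Δx| = |-8 − -6| = 2 m
Total path = 26 m; average speed = 26/10 = 2.6 m/s.

2.6 m/s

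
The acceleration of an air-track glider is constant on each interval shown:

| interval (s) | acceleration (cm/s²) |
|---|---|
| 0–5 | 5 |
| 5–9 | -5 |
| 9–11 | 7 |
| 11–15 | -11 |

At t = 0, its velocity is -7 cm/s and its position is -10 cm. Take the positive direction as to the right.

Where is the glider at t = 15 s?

On each constant-a segment, Δv = aΔt and Δx = v₀Δt + ½aΔt²; chain segment to segment.
0–5 s: v starts -7 cm/s; Δx = -7·5 + ½·5·5² = 27.5 cm; v ends 18 cm/s.
5–9 s: v starts 18 cm/s; Δx = 18·4 + ½·-5·4² = 32 cm; v ends -2 cm/s.
9–11 s: v starts -2 cm/s; Δx = -2·2 + ½·7·2² = 10 cm; v ends 12 cm/s.
11–15 s: v starts 12 cm/s; Δx = 12·4 + ½·-11·4² = -40 cm; v ends -32 cm/s.
x(15) = -10 + Σ Δx = 19.5 cm.

19.5 cm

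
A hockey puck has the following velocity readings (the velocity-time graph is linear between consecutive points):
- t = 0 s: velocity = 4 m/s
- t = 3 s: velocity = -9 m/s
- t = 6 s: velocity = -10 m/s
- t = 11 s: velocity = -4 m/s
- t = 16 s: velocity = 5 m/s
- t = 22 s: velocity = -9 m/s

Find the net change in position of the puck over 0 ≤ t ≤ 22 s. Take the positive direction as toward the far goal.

Net displacement equals the area under the velocity-time graph (areas below the axis count negative).
0–3 s: ½(4 + -9)(3) = -7.5 m
3–6 s: ½(-9 + -10)(3) = -28.5 m
6–11 s: ½(-10 + -4)(5) = -35 m
11–16 s: ½(-4 + 5)(5) = 2.5 m
16–22 s: ½(5 + -9)(6) = -12 m
Net displacement = -80.5 m

-80.5 m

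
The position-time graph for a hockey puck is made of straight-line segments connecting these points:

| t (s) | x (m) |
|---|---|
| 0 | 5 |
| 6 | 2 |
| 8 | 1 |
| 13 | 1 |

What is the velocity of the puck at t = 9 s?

Velocity is the slope of the x-t graph on 8–13 s: (1 − 1)/(13 − 8) = 0 m/s.

0 m/s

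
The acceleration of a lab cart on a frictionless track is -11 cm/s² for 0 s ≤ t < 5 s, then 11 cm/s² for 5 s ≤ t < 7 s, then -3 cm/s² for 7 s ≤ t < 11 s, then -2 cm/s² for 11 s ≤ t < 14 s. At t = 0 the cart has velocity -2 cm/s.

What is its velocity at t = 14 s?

-53 cm/s

Δv equals the area under the a-t graph; then v = v₀ + Δv.
0–5 s: -11 × 5 = -55 cm/s
5–7 s: 11 × 2 = 22 cm/s
7–11 s: -3 × 4 = -12 cm/s
11–14 s: -2 × 3 = -6 cm/s
Δv = -51 cm/s, so v(14) = -2 + (-51) = -53 cm/s.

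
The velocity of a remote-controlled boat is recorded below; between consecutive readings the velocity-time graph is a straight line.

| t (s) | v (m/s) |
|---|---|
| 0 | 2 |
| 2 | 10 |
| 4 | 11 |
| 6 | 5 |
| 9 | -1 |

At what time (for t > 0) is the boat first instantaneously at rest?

t = 8.5 s

v changes sign on 6–9 s (from 5 to -1); the graph is linear there, so v = 0 at t = 6 + (-5)·(9 − 6)/(-1 − 5) = 8.5 s.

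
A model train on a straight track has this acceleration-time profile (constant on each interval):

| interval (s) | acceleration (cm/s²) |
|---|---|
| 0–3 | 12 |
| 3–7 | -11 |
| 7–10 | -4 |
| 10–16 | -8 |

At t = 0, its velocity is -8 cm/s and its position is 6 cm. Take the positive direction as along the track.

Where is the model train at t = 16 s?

On each constant-a segment, Δv = aΔt and Δx = v₀Δt + ½aΔt²; chain segment to segment.
0–3 s: v starts -8 cm/s; Δx = -8·3 + ½·12·3² = 30 cm; v ends 28 cm/s.
3–7 s: v starts 28 cm/s; Δx = 28·4 + ½·-11·4² = 24 cm; v ends -16 cm/s.
7–10 s: v starts -16 cm/s; Δx = -16·3 + ½·-4·3² = -66 cm; v ends -28 cm/s.
10–16 s: v starts -28 cm/s; Δx = -28·6 + ½·-8·6² = -312 cm; v ends -76 cm/s.
x(16) = 6 + Σ Δx = -318 cm.

-318 cm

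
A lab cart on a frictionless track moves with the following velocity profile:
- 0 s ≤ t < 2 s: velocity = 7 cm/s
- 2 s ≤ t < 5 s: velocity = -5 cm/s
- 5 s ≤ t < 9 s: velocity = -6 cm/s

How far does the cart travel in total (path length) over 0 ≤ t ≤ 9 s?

53 cm

Total distance travelled is ∫|v| dt — sum the magnitudes of each area piece.
0–2 s: |7| × 2 = 14 cm
2–5 s: |-5| × 3 = 15 cm
5–9 s: |-6| × 4 = 24 cm
Total distance = 53 cm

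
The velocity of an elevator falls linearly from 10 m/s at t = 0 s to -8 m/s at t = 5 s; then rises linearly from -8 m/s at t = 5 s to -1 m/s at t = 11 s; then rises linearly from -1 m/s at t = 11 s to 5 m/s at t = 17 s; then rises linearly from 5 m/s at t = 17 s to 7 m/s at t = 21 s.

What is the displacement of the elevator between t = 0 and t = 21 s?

14 m

Displacement is the signed area under the v-t curve.
0–5 s: ½(10 + -8)(5) = 5 m
5–11 s: ½(-8 + -1)(6) = -27 m
11–17 s: ½(-1 + 5)(6) = 12 m
17–21 s: ½(5 + 7)(4) = 24 m
Net displacement = 14 m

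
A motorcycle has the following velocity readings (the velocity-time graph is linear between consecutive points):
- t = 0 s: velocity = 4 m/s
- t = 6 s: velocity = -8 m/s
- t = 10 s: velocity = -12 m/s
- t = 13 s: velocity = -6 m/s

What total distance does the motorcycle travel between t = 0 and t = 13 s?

Total distance travelled is ∫|v| dt — sum the magnitudes of each area piece.
0–6 s: v = 0 at t = 2 s; triangle areas 4 + 16 = 20 m
6–10 s: |½(-8 + -12)(4)| = 40 m
10–13 s: |½(-12 + -6)(3)| = 27 m
Total distance = 87 m

87 m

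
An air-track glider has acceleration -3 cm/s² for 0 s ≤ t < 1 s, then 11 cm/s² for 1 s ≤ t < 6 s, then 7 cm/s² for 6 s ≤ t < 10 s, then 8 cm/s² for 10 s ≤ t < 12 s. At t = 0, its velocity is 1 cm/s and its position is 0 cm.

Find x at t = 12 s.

573 cm

On each constant-a segment, Δv = aΔt and Δx = v₀Δt + ½aΔt²; chain segment to segment.
0–1 s: v starts 1 cm/s; Δx = 1·1 + ½·-3·1² = -0.5 cm; v ends -2 cm/s.
1–6 s: v starts -2 cm/s; Δx = -2·5 + ½·11·5² = 127.5 cm; v ends 53 cm/s.
6–10 s: v starts 53 cm/s; Δx = 53·4 + ½·7·4² = 268 cm; v ends 81 cm/s.
10–12 s: v starts 81 cm/s; Δx = 81·2 + ½·8·2² = 178 cm; v ends 97 cm/s.
x(12) = 0 + Σ Δx = 573 cm.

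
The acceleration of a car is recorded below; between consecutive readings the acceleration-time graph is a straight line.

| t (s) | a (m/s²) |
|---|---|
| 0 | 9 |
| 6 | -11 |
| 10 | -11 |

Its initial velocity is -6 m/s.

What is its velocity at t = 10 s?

Δv equals the area under the a-t graph; then v = v₀ + Δv.
0–6 s: ½(9 + -11)(6) = -6 m/s
6–10 s: -11 × 4 = -44 m/s
Δv = -50 m/s, so v(10) = -6 + (-50) = -56 m/s.

-56 m/s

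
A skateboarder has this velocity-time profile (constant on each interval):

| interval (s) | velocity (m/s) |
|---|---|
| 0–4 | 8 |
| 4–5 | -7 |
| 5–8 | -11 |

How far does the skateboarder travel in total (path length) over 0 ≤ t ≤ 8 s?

72 m

Total distance travelled is ∫|v| dt — sum the magnitudes of each area piece.
0–4 s: |8| × 4 = 32 m
4–5 s: |-7| × 1 = 7 m
5–8 s: |-11| × 3 = 33 m
Total distance = 72 m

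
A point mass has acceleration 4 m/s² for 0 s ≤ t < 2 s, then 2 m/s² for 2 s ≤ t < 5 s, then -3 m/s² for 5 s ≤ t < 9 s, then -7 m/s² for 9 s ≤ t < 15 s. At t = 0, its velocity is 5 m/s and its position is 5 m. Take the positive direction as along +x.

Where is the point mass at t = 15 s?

39 m

On each constant-a segment, Δv = aΔt and Δx = v₀Δt + ½aΔt²; chain segment to segment.
0–2 s: v starts 5 m/s; Δx = 5·2 + ½·4·2² = 18 m; v ends 13 m/s.
2–5 s: v starts 13 m/s; Δx = 13·3 + ½·2·3² = 48 m; v ends 19 m/s.
5–9 s: v starts 19 m/s; Δx = 19·4 + ½·-3·4² = 52 m; v ends 7 m/s.
9–15 s: v starts 7 m/s; Δx = 7·6 + ½·-7·6² = -84 m; v ends -35 m/s.
x(15) = 5 + Σ Δx = 39 m.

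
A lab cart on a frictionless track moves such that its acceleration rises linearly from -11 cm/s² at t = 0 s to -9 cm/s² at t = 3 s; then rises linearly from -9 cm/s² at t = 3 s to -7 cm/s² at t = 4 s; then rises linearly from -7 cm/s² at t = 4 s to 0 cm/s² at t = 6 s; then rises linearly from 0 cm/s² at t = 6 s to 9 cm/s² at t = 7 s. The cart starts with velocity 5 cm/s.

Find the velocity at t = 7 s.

-35.5 cm/s

Δv equals the area under the a-t graph; then v = v₀ + Δv.
0–3 s: ½(-11 + -9)(3) = -30 cm/s
3–4 s: ½(-9 + -7)(1) = -8 cm/s
4–6 s: ½(-7 + 0)(2) = -7 cm/s
6–7 s: ½(0 + 9)(1) = 4.5 cm/s
Δv = -40.5 cm/s, so v(7) = 5 + (-40.5) = -35.5 cm/s.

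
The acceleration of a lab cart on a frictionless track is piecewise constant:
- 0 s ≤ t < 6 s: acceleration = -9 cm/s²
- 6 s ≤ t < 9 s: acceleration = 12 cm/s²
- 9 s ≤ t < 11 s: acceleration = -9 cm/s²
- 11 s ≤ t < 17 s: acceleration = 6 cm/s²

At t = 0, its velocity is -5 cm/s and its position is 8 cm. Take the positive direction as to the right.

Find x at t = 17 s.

-509 cm

On each constant-a segment, Δv = aΔt and Δx = v₀Δt + ½aΔt²; chain segment to segment.
0–6 s: v starts -5 cm/s; Δx = -5·6 + ½·-9·6² = -192 cm; v ends -59 cm/s.
6–9 s: v starts -59 cm/s; Δx = -59·3 + ½·12·3² = -123 cm; v ends -23 cm/s.
9–11 s: v starts -23 cm/s; Δx = -23·2 + ½·-9·2² = -64 cm; v ends -41 cm/s.
11–17 s: v starts -41 cm/s; Δx = -41·6 + ½·6·6² = -138 cm; v ends -5 cm/s.
x(17) = 8 + Σ Δx = -509 cm.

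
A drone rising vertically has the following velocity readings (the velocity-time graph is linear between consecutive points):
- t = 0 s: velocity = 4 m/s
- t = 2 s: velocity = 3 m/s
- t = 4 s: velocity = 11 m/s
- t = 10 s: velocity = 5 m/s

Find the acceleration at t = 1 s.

-0.5 m/s²

Acceleration is the slope of the v-t graph on 0–2 s: (3 − 4)/(2 − 0) = -0.5 m/s².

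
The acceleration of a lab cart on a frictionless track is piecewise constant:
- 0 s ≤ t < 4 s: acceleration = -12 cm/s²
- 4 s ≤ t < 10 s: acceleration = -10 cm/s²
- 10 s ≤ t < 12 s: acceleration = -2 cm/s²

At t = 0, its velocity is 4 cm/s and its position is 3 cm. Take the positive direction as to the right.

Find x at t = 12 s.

-733 cm

On each constant-a segment, Δv = aΔt and Δx = v₀Δt + ½aΔt²; chain segment to segment.
0–4 s: v starts 4 cm/s; Δx = 4·4 + ½·-12·4² = -80 cm; v ends -44 cm/s.
4–10 s: v starts -44 cm/s; Δx = -44·6 + ½·-10·6² = -444 cm; v ends -104 cm/s.
10–12 s: v starts -104 cm/s; Δx = -104·2 + ½·-2·2² = -212 cm; v ends -108 cm/s.
x(12) = 3 + Σ Δx = -733 cm.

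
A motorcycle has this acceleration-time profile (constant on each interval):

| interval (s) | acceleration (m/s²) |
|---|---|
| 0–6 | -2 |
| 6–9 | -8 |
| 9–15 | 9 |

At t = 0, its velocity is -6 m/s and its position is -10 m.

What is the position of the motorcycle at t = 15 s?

On each constant-a segment, Δv = aΔt and Δx = v₀Δt + ½aΔt²; chain segment to segment.
0–6 s: v starts -6 m/s; Δx = -6·6 + ½·-2·6² = -72 m; v ends -18 m/s.
6–9 s: v starts -18 m/s; Δx = -18·3 + ½·-8·3² = -90 m; v ends -42 m/s.
9–15 s: v starts -42 m/s; Δx = -42·6 + ½·9·6² = -90 m; v ends 12 m/s.
x(15) = -10 + Σ Δx = -262 m.

-262 m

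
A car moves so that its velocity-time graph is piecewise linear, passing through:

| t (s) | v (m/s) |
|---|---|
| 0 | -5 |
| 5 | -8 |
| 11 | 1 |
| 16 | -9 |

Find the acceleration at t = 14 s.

Acceleration is the slope of the v-t graph on 11–16 s: (-9 − 1)/(16 − 11) = -2 m/s².

-2 m/s²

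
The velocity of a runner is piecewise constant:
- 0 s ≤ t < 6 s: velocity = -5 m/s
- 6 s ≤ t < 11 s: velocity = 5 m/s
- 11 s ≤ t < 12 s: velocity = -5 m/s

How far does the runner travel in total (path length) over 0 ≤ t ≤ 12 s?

Total distance travelled is ∫|v| dt — sum the magnitudes of each area piece.
0–6 s: |-5| × 6 = 30 m
6–11 s: |5| × 5 = 25 m
11–12 s: |-5| × 1 = 5 m
Total distance = 60 m

60 m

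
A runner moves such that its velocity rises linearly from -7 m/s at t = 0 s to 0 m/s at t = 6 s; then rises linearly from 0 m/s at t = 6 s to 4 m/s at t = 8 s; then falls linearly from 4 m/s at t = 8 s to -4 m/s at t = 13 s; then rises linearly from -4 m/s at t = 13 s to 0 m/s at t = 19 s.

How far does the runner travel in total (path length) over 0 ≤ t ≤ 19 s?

47 m

Total distance travelled is ∫|v| dt — sum the magnitudes of each area piece.
0–6 s: |½(-7 + 0)(6)| = 21 m
6–8 s: |½(0 + 4)(2)| = 4 m
8–13 s: v = 0 at t = 10.5 s; triangle areas 5 + 5 = 10 m
13–19 s: |½(-4 + 0)(6)| = 12 m
Total distance = 47 m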